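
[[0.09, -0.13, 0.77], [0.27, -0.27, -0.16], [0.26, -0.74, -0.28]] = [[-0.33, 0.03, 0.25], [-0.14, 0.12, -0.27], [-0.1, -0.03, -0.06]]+[[0.42, -0.16, 0.52],[0.41, -0.39, 0.11],[0.36, -0.71, -0.22]]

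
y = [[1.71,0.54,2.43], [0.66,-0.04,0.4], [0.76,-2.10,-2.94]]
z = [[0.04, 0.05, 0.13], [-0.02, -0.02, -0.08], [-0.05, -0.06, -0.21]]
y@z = [[-0.06, -0.07, -0.33], [0.01, 0.01, 0.00], [0.22, 0.26, 0.88]]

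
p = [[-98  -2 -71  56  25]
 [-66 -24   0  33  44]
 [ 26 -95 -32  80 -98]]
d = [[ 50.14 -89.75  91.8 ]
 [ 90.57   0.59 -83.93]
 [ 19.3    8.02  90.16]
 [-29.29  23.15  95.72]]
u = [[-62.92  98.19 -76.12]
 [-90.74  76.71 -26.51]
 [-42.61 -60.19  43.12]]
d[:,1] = [-89.75, 0.59, 8.02, 23.15]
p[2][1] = -95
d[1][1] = 0.59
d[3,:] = [-29.29, 23.15, 95.72]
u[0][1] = 98.19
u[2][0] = -42.61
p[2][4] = -98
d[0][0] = 50.14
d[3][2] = 95.72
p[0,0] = -98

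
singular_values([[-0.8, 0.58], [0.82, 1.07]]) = [1.35, 0.99]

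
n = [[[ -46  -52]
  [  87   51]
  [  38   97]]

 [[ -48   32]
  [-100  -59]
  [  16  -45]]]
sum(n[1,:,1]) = -72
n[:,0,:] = [[-46, -52], [-48, 32]]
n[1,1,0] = -100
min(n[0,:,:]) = -52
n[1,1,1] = -59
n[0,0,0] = -46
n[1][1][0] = -100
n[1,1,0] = -100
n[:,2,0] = [38, 16]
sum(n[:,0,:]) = -114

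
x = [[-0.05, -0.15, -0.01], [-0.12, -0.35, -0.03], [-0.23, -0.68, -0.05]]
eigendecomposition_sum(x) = [[-0.05,-0.15,-0.01], [-0.12,-0.35,-0.03], [-0.23,-0.67,-0.06]] + [[0.0, 0.0, -0.0], [-0.00, -0.00, 0.0], [-0.0, -0.0, 0.00]] + [[-0.0,-0.0,0.00], [0.0,0.00,-0.0], [-0.0,-0.01,0.01]]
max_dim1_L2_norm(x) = 0.72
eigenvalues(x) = [-0.46, 0.0, 0.01]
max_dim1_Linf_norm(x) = 0.68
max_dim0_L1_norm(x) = 1.18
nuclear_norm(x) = 0.83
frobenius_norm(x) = 0.83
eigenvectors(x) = [[0.19, 0.9, 0.38], [0.46, -0.28, -0.20], [0.87, -0.33, 0.90]]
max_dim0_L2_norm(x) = 0.78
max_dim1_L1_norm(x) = 0.96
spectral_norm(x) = 0.83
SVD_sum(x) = [[-0.05, -0.15, -0.01], [-0.12, -0.35, -0.03], [-0.23, -0.68, -0.05]] + [[0.0, -0.00, 0.0], [-0.0, 0.0, -0.00], [0.0, -0.0, 0.0]] + [[0.0, -0.00, -0.0], [0.00, -0.00, -0.00], [-0.0, 0.0, 0.0]]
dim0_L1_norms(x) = [0.4, 1.18, 0.09]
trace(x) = -0.45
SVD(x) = [[-0.19, 0.36, -0.91], [-0.45, -0.86, -0.24], [-0.87, 0.36, 0.33]] @ diag([0.8250342796512008, 0.00428455035803717, 0.0002828933605552458]) @ [[0.32, 0.94, 0.07], [0.33, -0.18, 0.93], [-0.89, 0.27, 0.36]]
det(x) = -0.00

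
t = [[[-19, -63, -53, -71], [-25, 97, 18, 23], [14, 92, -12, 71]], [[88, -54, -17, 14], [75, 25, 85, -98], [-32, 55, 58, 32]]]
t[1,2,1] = 55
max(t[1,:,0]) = 88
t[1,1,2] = 85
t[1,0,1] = -54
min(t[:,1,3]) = -98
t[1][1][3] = -98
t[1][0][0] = 88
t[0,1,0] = -25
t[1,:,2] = [-17, 85, 58]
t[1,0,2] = -17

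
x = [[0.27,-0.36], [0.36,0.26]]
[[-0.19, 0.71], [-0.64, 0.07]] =x @ [[-1.41, 1.06], [-0.52, -1.19]]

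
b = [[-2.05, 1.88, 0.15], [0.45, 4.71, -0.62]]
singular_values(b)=[5.11, 2.1]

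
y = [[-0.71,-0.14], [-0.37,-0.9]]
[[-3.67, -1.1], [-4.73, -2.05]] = y @ [[4.49, 1.20], [3.41, 1.78]]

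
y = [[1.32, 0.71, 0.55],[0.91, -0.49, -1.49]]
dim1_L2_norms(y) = [1.6, 1.81]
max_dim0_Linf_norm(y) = 1.49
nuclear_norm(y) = 3.41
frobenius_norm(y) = 2.42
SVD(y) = [[0.05, 1.00], [1.0, -0.05]] @ diag([1.81379218297588, 1.5960757867268056]) @ [[0.53, -0.25, -0.81],[0.80, 0.46, 0.39]]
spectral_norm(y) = 1.81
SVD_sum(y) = [[0.04, -0.02, -0.07], [0.97, -0.46, -1.46]] + [[1.28, 0.73, 0.62],[-0.06, -0.03, -0.03]]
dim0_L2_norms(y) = [1.6, 0.86, 1.59]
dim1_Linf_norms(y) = [1.32, 1.49]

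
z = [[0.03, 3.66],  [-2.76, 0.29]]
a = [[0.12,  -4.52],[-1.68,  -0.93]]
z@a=[[-6.15, -3.54], [-0.82, 12.21]]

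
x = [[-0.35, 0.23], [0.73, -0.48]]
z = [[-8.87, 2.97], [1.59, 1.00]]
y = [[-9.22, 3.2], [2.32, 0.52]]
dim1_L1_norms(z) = [11.84, 2.59]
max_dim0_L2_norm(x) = 0.81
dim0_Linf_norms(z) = [8.87, 2.97]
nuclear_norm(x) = 0.97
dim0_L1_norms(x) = [1.08, 0.71]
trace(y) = -8.70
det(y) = -12.22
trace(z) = -7.87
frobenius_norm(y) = 10.04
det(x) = 0.00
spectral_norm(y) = 9.97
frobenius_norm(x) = 0.97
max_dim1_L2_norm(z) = 9.35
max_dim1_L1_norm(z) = 11.84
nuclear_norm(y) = 11.20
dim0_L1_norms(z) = [10.46, 3.97]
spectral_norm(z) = 9.43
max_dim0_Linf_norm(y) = 9.22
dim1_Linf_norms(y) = [9.22, 2.32]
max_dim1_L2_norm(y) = 9.76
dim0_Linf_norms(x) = [0.73, 0.48]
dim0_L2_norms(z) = [9.01, 3.13]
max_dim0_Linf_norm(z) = 8.87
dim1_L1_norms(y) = [12.42, 2.84]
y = x + z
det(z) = -13.59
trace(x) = -0.83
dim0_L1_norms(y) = [11.54, 3.72]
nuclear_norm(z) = 10.87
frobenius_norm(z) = 9.54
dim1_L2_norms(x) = [0.42, 0.87]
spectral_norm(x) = 0.97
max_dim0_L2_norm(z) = 9.01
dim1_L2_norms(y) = [9.76, 2.38]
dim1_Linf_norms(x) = [0.35, 0.73]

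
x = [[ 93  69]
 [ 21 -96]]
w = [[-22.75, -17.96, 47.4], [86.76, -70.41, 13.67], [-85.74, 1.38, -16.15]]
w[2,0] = -85.74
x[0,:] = [93, 69]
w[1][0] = 86.76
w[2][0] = -85.74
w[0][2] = 47.4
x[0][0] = 93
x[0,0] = 93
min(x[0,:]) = 69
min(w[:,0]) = -85.74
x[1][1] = -96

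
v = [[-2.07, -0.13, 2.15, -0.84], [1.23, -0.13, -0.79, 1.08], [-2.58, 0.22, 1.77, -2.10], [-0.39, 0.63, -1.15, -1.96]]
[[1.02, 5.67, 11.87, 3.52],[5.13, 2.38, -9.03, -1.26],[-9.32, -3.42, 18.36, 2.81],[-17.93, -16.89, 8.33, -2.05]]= v @ [[4.72,-4.36,-3.69,0.56], [-6.54,-9.88,-1.8,-8.52], [5.7,0.25,0.21,0.78], [2.76,6.16,-4.22,-2.26]]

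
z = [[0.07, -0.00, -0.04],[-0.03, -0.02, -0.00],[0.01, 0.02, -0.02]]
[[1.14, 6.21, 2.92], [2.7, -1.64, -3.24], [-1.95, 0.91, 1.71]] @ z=[[-0.08, -0.07, -0.10], [0.21, -0.03, -0.04], [-0.15, 0.02, 0.04]]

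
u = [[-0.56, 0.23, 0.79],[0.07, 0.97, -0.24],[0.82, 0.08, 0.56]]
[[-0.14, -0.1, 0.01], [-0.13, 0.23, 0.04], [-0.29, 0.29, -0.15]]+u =[[-0.7, 0.13, 0.8], [-0.06, 1.2, -0.20], [0.53, 0.37, 0.41]]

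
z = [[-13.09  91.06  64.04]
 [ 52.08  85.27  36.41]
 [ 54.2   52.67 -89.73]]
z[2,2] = -89.73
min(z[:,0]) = -13.09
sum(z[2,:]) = 17.14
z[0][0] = -13.09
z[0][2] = 64.04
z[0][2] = 64.04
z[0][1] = 91.06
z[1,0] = 52.08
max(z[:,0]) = 54.2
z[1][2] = 36.41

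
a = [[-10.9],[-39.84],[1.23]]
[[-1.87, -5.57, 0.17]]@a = [[242.5]]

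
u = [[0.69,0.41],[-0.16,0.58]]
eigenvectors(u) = [[(0.85+0j), 0.85-0.00j], [-0.11+0.52j, (-0.11-0.52j)]]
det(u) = 0.47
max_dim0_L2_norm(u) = 0.71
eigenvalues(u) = [(0.64+0.25j), (0.64-0.25j)]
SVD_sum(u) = [[0.55, 0.55],  [0.21, 0.21]] + [[0.14, -0.14],[-0.37, 0.37]]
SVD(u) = [[-0.93, -0.36], [-0.36, 0.93]] @ diag([0.8325894276962599, 0.5594594220213065]) @ [[-0.70,-0.71],  [-0.71,0.7]]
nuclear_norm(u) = 1.39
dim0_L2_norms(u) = [0.71, 0.71]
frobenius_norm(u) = 1.00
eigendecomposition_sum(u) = [[(0.34+0.06j), 0.21-0.52j], [(-0.08+0.2j), 0.29+0.19j]] + [[(0.34-0.06j), 0.21+0.52j], [(-0.08-0.2j), (0.29-0.19j)]]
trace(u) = 1.27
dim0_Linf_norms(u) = [0.69, 0.58]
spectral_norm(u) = 0.83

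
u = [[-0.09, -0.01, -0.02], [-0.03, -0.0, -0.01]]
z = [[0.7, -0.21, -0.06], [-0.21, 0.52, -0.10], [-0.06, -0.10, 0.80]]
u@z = [[-0.06, 0.02, -0.01], [-0.02, 0.01, -0.01]]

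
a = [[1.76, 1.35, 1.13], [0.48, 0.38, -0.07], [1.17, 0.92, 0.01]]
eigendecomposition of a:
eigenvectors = [[-0.87,-0.6,0.62],[-0.17,0.40,-0.79],[-0.45,0.7,-0.02]]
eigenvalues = [2.61, -0.47, 0.0]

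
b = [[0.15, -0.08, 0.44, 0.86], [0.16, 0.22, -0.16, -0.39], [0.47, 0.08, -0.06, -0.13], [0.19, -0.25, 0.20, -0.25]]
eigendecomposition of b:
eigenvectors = [[-0.83, -0.12, 0.65, 0.47], [0.11, -0.83, -0.38, -0.29], [-0.45, -0.51, -0.59, -0.82], [-0.29, 0.17, -0.30, 0.16]]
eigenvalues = [0.7, 0.23, -0.59, -0.27]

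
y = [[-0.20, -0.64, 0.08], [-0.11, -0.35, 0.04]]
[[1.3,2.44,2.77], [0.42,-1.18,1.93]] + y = [[1.1, 1.8, 2.85], [0.31, -1.53, 1.97]]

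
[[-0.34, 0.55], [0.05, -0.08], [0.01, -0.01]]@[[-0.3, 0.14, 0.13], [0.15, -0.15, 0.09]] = [[0.18,-0.13,0.01], [-0.03,0.02,-0.00], [-0.00,0.00,0.0]]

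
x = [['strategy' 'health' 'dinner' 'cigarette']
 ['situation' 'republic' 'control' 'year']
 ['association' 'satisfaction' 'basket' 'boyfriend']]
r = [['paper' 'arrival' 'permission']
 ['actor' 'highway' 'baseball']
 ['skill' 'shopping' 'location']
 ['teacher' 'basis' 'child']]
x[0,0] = 'strategy'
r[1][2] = 'baseball'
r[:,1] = ['arrival', 'highway', 'shopping', 'basis']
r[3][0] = 'teacher'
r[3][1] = 'basis'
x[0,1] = 'health'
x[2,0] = 'association'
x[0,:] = ['strategy', 'health', 'dinner', 'cigarette']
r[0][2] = 'permission'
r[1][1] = 'highway'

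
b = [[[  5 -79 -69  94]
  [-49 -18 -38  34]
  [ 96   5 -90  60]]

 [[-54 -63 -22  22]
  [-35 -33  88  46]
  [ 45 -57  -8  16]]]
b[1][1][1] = -33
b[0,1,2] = -38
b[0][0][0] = 5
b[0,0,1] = -79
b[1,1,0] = -35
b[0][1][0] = -49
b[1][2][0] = 45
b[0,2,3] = 60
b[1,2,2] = -8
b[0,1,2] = -38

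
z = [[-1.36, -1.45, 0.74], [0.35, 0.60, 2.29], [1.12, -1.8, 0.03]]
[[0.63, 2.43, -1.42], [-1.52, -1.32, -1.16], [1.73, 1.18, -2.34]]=z @ [[0.19, -0.71, -0.43], [-0.85, -1.1, 1.02], [-0.47, -0.18, -0.71]]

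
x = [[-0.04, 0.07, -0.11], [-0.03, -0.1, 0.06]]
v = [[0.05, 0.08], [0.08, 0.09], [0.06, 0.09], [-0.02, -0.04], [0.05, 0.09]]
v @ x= [[-0.00, -0.0, -0.00], [-0.01, -0.0, -0.00], [-0.01, -0.00, -0.00], [0.0, 0.00, -0.0], [-0.0, -0.01, -0.00]]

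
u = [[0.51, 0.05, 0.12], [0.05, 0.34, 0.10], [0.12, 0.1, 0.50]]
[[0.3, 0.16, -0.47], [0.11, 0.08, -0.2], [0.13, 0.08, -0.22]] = u @ [[0.54, 0.28, -0.84], [0.23, 0.18, -0.41], [0.09, 0.06, -0.15]]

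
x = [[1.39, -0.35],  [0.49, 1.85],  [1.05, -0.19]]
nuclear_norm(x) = 3.70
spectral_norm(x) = 1.92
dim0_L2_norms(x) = [1.81, 1.89]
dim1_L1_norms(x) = [1.74, 2.34, 1.24]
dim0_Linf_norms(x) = [1.39, 1.85]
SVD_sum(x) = [[0.15, 0.3],[0.86, 1.65],[0.15, 0.28]] + [[1.24, -0.65],[-0.37, 0.20],[0.9, -0.47]]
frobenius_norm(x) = 2.62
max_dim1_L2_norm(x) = 1.91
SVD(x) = [[-0.17, 0.78], [-0.97, -0.24], [-0.17, 0.57]] @ diag([1.9226015506372052, 1.7774710342189586]) @ [[-0.46, -0.89], [0.89, -0.46]]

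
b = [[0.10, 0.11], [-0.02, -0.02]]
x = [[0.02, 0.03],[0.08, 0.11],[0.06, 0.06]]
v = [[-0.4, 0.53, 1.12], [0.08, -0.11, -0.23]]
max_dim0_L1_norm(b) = 0.13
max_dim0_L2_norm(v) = 1.14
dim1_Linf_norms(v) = [1.12, 0.23]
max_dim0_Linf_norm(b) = 0.11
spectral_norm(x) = 0.16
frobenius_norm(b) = 0.15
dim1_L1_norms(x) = [0.05, 0.19, 0.12]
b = v @ x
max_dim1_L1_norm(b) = 0.21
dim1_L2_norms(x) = [0.04, 0.14, 0.08]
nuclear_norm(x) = 0.18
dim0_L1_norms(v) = [0.48, 0.64, 1.35]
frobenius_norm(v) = 1.33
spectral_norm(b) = 0.15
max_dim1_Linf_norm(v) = 1.12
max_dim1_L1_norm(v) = 2.05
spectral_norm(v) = 1.33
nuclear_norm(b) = 0.15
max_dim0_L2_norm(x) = 0.13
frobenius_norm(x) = 0.16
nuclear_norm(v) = 1.33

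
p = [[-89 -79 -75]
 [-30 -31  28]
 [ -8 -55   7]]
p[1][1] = -31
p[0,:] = [-89, -79, -75]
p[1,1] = -31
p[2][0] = -8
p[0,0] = -89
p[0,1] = -79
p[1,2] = 28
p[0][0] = -89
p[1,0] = -30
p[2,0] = -8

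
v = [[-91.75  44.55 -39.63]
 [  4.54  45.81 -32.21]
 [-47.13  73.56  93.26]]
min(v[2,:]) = -47.13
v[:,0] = [-91.75, 4.54, -47.13]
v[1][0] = 4.54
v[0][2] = -39.63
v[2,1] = 73.56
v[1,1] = 45.81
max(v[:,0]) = 4.54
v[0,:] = [-91.75, 44.55, -39.63]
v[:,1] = [44.55, 45.81, 73.56]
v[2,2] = 93.26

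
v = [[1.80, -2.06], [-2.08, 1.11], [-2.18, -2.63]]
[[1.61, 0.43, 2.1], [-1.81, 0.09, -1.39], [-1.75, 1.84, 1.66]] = v @ [[0.85, -0.29, 0.23], [-0.04, -0.46, -0.82]]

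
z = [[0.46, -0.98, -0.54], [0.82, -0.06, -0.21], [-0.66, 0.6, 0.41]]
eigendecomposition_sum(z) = [[(0.23+0.29j),-0.49+0.21j,(-0.27+0.03j)], [(0.41-0.09j),(-0.03+0.61j),(-0.11+0.29j)], [(-0.33-0.13j),(0.3-0.41j),(0.21-0.15j)]] + [[0.23-0.29j, (-0.49-0.21j), (-0.27-0.03j)], [0.41+0.09j, -0.03-0.61j, -0.11-0.29j], [(-0.33+0.13j), 0.30+0.41j, (0.21+0.15j)]] + [[-0.00+0.00j, (-0-0j), (-0-0j)],[-0j, 0j, 0.00+0.00j],[(-0+0j), -0.00-0.00j, -0.01-0.00j]]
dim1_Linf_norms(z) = [0.98, 0.82, 0.66]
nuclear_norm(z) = 2.31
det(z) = -0.00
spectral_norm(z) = 1.65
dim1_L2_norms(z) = [1.21, 0.85, 0.98]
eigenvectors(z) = [[(0.25+0.5j),  0.25-0.50j,  0.20+0.00j], [0.64+0.00j,  (0.64-0j),  -0.40+0.00j], [-0.45-0.29j,  -0.45+0.29j,  (0.9+0j)]]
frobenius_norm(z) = 1.77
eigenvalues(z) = [(0.41+0.74j), (0.41-0.74j), (-0.01+0j)]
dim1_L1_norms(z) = [1.98, 1.09, 1.67]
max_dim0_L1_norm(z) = 1.94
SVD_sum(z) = [[0.73, -0.75, -0.5], [0.41, -0.42, -0.28], [-0.62, 0.64, 0.42]] + [[-0.27, -0.23, -0.04],[0.41, 0.36, 0.07],[-0.04, -0.04, -0.01]] + [[-0.00,0.0,-0.00], [-0.00,0.0,-0.0], [-0.00,0.00,-0.0]]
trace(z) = 0.81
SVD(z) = [[-0.7, 0.54, 0.46], [-0.39, -0.84, 0.38], [0.59, 0.09, 0.80]] @ diag([1.647217171841528, 0.6588338002799707, 0.0036894984819859397]) @ [[-0.63, 0.65, 0.43], [-0.75, -0.65, -0.12], [-0.20, 0.40, -0.90]]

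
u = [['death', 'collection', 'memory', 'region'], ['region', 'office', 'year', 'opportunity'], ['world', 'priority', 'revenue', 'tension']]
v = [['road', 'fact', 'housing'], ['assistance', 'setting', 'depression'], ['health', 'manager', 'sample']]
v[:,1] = ['fact', 'setting', 'manager']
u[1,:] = ['region', 'office', 'year', 'opportunity']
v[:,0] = ['road', 'assistance', 'health']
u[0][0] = 'death'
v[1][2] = 'depression'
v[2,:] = ['health', 'manager', 'sample']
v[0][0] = 'road'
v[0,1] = 'fact'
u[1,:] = ['region', 'office', 'year', 'opportunity']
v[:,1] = ['fact', 'setting', 'manager']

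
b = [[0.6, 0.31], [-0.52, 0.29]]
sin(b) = [[0.60, 0.29], [-0.48, 0.32]]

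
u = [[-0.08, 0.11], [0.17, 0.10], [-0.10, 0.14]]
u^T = [[-0.08, 0.17, -0.1], [0.11, 0.10, 0.14]]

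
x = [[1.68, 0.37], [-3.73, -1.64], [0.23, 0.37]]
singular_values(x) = [4.43, 0.4]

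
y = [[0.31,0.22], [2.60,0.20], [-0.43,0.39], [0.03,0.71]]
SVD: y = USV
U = [[-0.12, 0.23], [-0.98, 0.02], [0.15, 0.5], [-0.03, 0.84]]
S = [2.66, 0.84]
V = [[-1.0, -0.07], [-0.07, 1.00]]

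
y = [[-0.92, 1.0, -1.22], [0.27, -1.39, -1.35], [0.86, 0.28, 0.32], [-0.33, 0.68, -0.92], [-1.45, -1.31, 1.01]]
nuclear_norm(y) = 6.50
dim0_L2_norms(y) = [1.97, 2.28, 2.3]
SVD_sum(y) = [[0.27,0.95,-0.93], [0.00,0.00,-0.00], [0.03,0.1,-0.1], [0.20,0.73,-0.72], [-0.37,-1.33,1.30]] + [[-0.46, -0.41, -0.55],[-0.8, -0.72, -0.96],[0.46, 0.41, 0.55],[-0.25, -0.23, -0.3],[-0.44, -0.39, -0.52]] + [[-0.73, 0.46, 0.26], [1.07, -0.68, -0.39], [0.37, -0.23, -0.13], [-0.28, 0.18, 0.1], [-0.64, 0.41, 0.23]]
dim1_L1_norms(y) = [3.14, 3.01, 1.46, 1.93, 3.77]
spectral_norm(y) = 2.56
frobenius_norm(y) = 3.79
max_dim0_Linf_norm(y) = 1.45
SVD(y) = [[-0.53, -0.4, -0.48],[-0.0, -0.7, 0.70],[-0.06, 0.4, 0.24],[-0.41, -0.22, -0.18],[0.74, -0.38, -0.42]] @ diag([2.557742352065388, 2.0672572018804725, 1.8770992839283518]) @ [[-0.2, -0.70, 0.69], [0.56, 0.5, 0.67], [0.81, -0.51, -0.29]]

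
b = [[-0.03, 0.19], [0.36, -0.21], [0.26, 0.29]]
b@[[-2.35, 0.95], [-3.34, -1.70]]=[[-0.56,  -0.35], [-0.14,  0.70], [-1.58,  -0.25]]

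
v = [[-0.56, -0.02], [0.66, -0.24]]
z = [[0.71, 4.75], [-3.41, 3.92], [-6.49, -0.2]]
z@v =[[2.74,  -1.15], [4.5,  -0.87], [3.50,  0.18]]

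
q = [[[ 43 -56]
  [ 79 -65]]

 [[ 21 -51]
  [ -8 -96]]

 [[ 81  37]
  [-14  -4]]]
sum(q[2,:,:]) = 100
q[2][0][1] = 37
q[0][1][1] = -65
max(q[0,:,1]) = -56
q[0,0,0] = 43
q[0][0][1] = -56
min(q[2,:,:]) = -14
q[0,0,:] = [43, -56]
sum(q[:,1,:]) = -108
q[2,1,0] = -14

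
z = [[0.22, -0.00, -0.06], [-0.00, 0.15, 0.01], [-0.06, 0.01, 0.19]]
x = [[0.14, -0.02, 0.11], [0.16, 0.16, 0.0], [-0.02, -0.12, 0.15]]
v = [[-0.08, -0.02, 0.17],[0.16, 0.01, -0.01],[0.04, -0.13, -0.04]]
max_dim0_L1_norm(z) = 0.28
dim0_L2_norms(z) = [0.23, 0.15, 0.2]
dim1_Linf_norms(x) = [0.14, 0.16, 0.15]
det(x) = 0.00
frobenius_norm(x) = 0.35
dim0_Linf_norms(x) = [0.16, 0.16, 0.15]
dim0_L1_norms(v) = [0.28, 0.16, 0.22]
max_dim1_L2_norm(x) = 0.23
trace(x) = 0.45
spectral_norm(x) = 0.26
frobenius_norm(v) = 0.29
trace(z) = 0.56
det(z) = 0.01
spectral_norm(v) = 0.22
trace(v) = -0.11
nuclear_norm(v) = 0.48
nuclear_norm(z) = 0.56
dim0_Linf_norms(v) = [0.16, 0.13, 0.17]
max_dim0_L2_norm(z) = 0.23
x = z + v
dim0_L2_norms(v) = [0.18, 0.13, 0.17]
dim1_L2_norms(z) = [0.23, 0.15, 0.2]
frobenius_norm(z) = 0.34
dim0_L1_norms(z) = [0.28, 0.16, 0.26]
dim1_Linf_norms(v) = [0.17, 0.16, 0.13]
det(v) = -0.00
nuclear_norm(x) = 0.52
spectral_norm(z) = 0.27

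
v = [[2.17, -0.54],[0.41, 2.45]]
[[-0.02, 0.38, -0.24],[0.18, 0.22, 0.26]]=v @[[0.01, 0.19, -0.08], [0.07, 0.06, 0.12]]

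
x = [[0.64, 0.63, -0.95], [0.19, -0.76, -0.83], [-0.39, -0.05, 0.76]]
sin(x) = [[0.45, 0.52, -0.61], [0.13, -0.7, -0.67], [-0.27, -0.02, 0.54]]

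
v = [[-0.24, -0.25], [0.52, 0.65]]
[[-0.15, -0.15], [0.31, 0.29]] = v@ [[0.87, 0.96], [-0.22, -0.32]]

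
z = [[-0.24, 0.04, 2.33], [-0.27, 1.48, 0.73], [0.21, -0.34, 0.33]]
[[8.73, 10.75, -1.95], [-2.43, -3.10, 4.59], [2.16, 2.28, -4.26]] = z @ [[-1.45, -3.85, -13.90],[-3.71, -4.92, 1.7],[3.66, 4.30, -2.30]]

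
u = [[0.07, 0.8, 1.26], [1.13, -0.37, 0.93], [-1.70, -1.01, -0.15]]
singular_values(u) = [2.37, 1.3, 1.07]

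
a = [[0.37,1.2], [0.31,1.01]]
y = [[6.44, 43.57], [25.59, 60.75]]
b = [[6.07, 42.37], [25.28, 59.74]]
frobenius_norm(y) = 79.28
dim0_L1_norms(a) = [0.68, 2.21]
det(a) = 0.00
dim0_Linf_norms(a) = [0.37, 1.2]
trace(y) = 67.19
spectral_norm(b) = 77.17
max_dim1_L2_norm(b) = 64.87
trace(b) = 65.81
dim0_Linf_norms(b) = [25.28, 59.74]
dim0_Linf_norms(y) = [25.59, 60.75]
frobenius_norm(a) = 1.64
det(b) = -708.49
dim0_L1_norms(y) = [32.03, 104.32]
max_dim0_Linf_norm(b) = 59.74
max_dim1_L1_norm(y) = 86.34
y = a + b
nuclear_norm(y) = 87.94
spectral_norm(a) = 1.64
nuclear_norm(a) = 1.64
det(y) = -723.73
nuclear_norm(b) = 86.35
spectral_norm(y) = 78.74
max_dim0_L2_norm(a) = 1.57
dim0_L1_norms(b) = [31.35, 102.11]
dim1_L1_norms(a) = [1.57, 1.32]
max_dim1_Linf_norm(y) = 60.75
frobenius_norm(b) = 77.72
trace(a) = 1.38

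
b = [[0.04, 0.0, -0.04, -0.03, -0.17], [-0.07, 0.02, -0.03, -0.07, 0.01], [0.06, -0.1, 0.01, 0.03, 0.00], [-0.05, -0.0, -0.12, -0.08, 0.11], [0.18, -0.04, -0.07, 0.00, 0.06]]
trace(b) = 0.05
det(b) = -0.00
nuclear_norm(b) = 0.72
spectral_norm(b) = 0.23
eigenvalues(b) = [(0.05+0.18j), (0.05-0.18j), (-0.12+0j), (0.03+0.05j), (0.03-0.05j)]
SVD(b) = [[-0.36, 0.43, 0.81, -0.09, 0.15], [0.39, 0.01, 0.31, -0.14, -0.86], [-0.38, -0.15, -0.17, -0.89, -0.09], [0.51, -0.57, 0.43, -0.24, 0.42], [-0.56, -0.69, 0.19, 0.34, -0.25]] @ diag([0.23236687472768394, 0.22548961085260477, 0.15863526286986465, 0.07804343169887015, 0.02457940336343444]) @ [[-0.82, 0.29, -0.10, -0.29, 0.38], [-0.39, 0.19, 0.43, 0.12, -0.78], [0.09, 0.1, -0.68, -0.54, -0.48], [0.34, 0.93, 0.06, 0.07, 0.1], [-0.22, 0.06, -0.58, 0.78, -0.07]]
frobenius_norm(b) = 0.37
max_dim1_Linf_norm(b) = 0.18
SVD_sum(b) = [[0.07,-0.02,0.01,0.02,-0.03], [-0.07,0.03,-0.01,-0.03,0.03], [0.07,-0.03,0.01,0.03,-0.03], [-0.10,0.03,-0.01,-0.03,0.05], [0.11,-0.04,0.01,0.04,-0.05]] + [[-0.04, 0.02, 0.04, 0.01, -0.08], [-0.00, 0.0, 0.00, 0.0, -0.0], [0.01, -0.01, -0.01, -0.0, 0.03], [0.05, -0.02, -0.06, -0.02, 0.1], [0.06, -0.03, -0.07, -0.02, 0.12]] + [[0.01, 0.01, -0.09, -0.07, -0.06], [0.00, 0.0, -0.03, -0.03, -0.02], [-0.00, -0.0, 0.02, 0.01, 0.01], [0.01, 0.01, -0.05, -0.04, -0.03], [0.00, 0.00, -0.02, -0.02, -0.01]] + [[-0.00, -0.01, -0.00, -0.0, -0.00],[-0.0, -0.01, -0.00, -0.00, -0.0],[-0.02, -0.06, -0.00, -0.01, -0.01],[-0.01, -0.02, -0.00, -0.0, -0.00],[0.01, 0.02, 0.0, 0.0, 0.00]] + [[-0.00, 0.0, -0.00, 0.00, -0.0], [0.00, -0.00, 0.01, -0.02, 0.00], [0.0, -0.00, 0.00, -0.0, 0.0], [-0.00, 0.0, -0.01, 0.01, -0.0], [0.00, -0.00, 0.0, -0.0, 0.0]]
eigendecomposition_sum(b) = [[(0.02+0.09j), 0.02-0.03j, -0.02-0.04j, (-0.01+0j), -0.08+0.03j],[(-0.02+0j), 0.01+0.00j, 0.01-0.00j, (-0-0j), (-0-0.02j)],[(0.03-0.01j), -0.01-0.00j, (-0.01+0.01j), 0j, (0.01+0.02j)],[(-0-0.03j), (-0.01+0.01j), (0.01+0.01j), 0.01-0.00j, (0.03-0.01j)],[0.09-0.02j, -0.03-0.02j, -0.04+0.02j, 0.01j, (0.03+0.08j)]] + [[0.02-0.09j, 0.02+0.03j, -0.02+0.04j, -0.01-0.00j, (-0.08-0.03j)], [-0.02-0.00j, (0.01-0j), (0.01+0j), -0.00+0.00j, (-0+0.02j)], [0.03+0.01j, -0.01+0.00j, -0.01-0.01j, 0.00-0.00j, (0.01-0.02j)], [(-0+0.03j), -0.01-0.01j, (0.01-0.01j), (0.01+0j), 0.03+0.01j], [0.09+0.02j, -0.03+0.02j, -0.04-0.02j, 0.00-0.01j, (0.03-0.08j)]] + [[-0.01-0.00j, -0.01+0.00j, -0.02-0.00j, -0.01-0.00j, 0j], [(-0.02-0j), -0.03+0.00j, (-0.05-0j), -0.04-0.00j, (0.01+0j)], [(-0.01-0j), -0.01+0.00j, -0.01-0.00j, (-0.01-0j), 0j], [-0.03-0.00j, (-0.05+0j), -0.07-0.00j, -0.06-0.00j, (0.01+0j)], [0.00+0.00j, 0.00-0.00j, 0.00+0.00j, 0j, -0.00-0.00j]] + [[-0j, (-0.01+0.01j), (0.01+0j), (0.01-0.01j), -0.01+0.00j], [(-0-0j), 0.02+0.01j, 0.00-0.02j, (-0.01-0j), (0.01+0.01j)], [0.01-0.00j, -0.04+0.02j, (0.02+0.02j), 0.02-0.02j, -0.02+0.00j], [(-0.01+0.01j), 0.03-0.04j, (-0.03-0.01j), (-0.01+0.03j), 0.02-0.01j], [(-0-0j), 0.01+0.01j, -0j, (-0-0j), 0.00+0.00j]] + [[0j, -0.01-0.01j, 0.01-0.00j, (0.01+0.01j), -0.01-0.00j], [(-0+0j), 0.02-0.01j, 0.02j, (-0.01+0j), 0.01-0.01j], [(0.01+0j), (-0.04-0.02j), (0.02-0.02j), (0.02+0.02j), -0.02-0.00j], [-0.01-0.01j, (0.03+0.04j), -0.03+0.01j, -0.01-0.03j, 0.02+0.01j], [-0.00+0.00j, (0.01-0.01j), 0.00+0.00j, (-0+0j), 0.00-0.00j]]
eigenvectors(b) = [[(-0.01-0.66j), (-0.01+0.66j), 0.19+0.00j, (0.23+0.02j), 0.23-0.02j], [(0.15+0.02j), (0.15-0.02j), (0.55+0j), (-0.09-0.32j), (-0.09+0.32j)], [(-0.19+0.04j), (-0.19-0.04j), 0.15+0.00j, (0.56+0.19j), 0.56-0.19j], [-0.03+0.25j, -0.03-0.25j, 0.80+0.00j, -0.69+0.00j, (-0.69-0j)], [(-0.66+0j), -0.66-0.00j, (-0.01+0j), 0.01-0.11j, (0.01+0.11j)]]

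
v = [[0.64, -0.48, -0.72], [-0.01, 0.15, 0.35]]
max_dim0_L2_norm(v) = 0.8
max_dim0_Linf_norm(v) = 0.72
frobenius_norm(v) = 1.14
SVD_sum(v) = [[0.59, -0.48, -0.76],[-0.18, 0.14, 0.23]] + [[0.05, 0.00, 0.04], [0.17, 0.01, 0.12]]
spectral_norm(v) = 1.12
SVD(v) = [[-0.96, 0.28], [0.28, 0.96]] @ diag([1.1209871916808987, 0.21653571550063627]) @ [[-0.55, 0.45, 0.7], [0.80, 0.03, 0.60]]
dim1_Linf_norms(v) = [0.72, 0.35]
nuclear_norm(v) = 1.34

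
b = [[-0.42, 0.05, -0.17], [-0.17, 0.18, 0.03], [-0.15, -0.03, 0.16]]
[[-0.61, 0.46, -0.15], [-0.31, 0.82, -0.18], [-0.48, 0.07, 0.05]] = b@ [[1.94, -0.82, 0.14], [0.28, 3.71, -0.93], [-1.15, 0.39, 0.28]]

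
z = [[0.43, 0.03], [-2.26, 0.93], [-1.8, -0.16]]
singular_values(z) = [2.99, 0.7]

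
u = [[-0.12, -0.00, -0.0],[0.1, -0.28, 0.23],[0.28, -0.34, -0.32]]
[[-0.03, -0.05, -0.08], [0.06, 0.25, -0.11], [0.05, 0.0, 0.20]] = u@[[0.21, 0.44, 0.65], [-0.06, -0.23, 0.31], [0.09, 0.62, -0.38]]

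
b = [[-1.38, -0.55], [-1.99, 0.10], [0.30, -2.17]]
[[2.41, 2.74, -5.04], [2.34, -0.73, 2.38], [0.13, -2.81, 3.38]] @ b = [[-10.29, 9.89], [-1.06, -6.52], [6.43, -7.69]]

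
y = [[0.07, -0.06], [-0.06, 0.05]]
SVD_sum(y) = [[0.07,-0.06], [-0.06,0.05]] + [[-0.0, -0.0], [-0.00, -0.00]]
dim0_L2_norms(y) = [0.09, 0.08]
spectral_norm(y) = 0.12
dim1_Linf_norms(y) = [0.07, 0.06]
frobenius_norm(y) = 0.12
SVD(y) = [[-0.76, 0.65], [0.65, 0.76]] @ diag([0.12082762530298222, 0.0008276253029821992]) @ [[-0.76, 0.65], [-0.65, -0.76]]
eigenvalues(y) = [0.12, -0.0]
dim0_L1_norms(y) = [0.13, 0.11]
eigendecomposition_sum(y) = [[0.07, -0.06], [-0.06, 0.05]] + [[-0.00, -0.00], [-0.00, -0.0]]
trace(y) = 0.12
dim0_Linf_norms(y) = [0.07, 0.06]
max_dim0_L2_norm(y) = 0.09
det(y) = -0.00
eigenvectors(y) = [[0.76,  0.65], [-0.65,  0.76]]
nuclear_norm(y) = 0.12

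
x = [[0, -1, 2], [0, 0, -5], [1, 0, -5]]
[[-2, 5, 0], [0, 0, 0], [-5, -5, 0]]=x@[[-5, -5, 0], [2, -5, 0], [0, 0, 0]]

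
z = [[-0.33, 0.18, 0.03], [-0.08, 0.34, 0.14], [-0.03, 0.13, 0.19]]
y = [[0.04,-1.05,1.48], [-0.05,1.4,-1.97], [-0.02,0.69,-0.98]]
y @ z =[[0.03, -0.16, 0.14], [-0.04, 0.21, -0.18], [-0.02, 0.1, -0.09]]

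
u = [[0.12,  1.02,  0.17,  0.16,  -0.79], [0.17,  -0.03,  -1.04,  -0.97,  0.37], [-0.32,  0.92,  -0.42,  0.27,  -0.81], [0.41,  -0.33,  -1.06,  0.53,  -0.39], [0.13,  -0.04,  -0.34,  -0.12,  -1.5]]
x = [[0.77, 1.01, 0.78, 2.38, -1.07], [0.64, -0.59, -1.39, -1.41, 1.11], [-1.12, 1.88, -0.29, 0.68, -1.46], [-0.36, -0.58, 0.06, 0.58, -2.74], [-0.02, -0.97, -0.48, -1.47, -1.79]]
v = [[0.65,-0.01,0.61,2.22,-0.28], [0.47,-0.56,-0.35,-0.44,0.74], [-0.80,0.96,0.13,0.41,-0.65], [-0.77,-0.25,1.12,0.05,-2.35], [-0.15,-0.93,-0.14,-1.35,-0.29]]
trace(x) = -1.32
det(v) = -0.00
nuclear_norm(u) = 6.35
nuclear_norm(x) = 11.52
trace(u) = -1.30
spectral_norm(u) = 2.20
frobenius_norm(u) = 3.16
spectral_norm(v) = 3.15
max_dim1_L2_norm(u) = 1.55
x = v + u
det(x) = -16.97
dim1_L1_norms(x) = [6.01, 5.14, 5.43, 4.32, 4.73]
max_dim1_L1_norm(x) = 6.01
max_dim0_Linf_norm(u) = 1.5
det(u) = -1.56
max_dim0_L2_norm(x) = 3.9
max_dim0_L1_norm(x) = 8.17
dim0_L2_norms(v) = [1.38, 1.47, 1.34, 2.67, 2.58]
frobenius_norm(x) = 6.10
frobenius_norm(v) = 4.43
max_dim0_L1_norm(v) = 4.47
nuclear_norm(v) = 7.56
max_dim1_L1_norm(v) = 4.54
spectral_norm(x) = 4.49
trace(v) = -0.02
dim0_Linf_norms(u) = [0.41, 1.02, 1.06, 0.97, 1.5]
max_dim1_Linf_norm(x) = 2.74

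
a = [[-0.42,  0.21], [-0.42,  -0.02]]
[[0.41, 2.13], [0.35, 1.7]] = a @ [[-0.85, -4.14], [0.26, 1.87]]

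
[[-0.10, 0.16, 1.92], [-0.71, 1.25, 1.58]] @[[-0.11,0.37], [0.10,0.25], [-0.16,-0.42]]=[[-0.28, -0.8], [-0.05, -0.61]]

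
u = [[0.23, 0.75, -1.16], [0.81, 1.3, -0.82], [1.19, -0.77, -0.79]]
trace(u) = 0.74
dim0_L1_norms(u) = [2.23, 2.82, 2.77]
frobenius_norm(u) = 2.76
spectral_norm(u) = 2.23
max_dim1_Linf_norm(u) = 1.3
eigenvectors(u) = [[0.33+0.50j, 0.33-0.50j, (-0.47+0j)], [0.24-0.10j, (0.24+0.1j), (-0.88+0j)], [0.76+0.00j, 0.76-0.00j, (0.05+0j)]]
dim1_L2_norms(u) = [1.4, 1.74, 1.62]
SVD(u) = [[-0.58,0.17,0.79], [-0.74,0.30,-0.61], [-0.34,-0.94,-0.05]] @ diag([2.2319217832124436, 1.5245861603752668, 0.5538611678155361]) @ [[-0.51,-0.51,0.7],[-0.55,0.82,0.19],[-0.66,-0.28,-0.69]]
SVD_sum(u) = [[0.67, 0.66, -0.91],[0.84, 0.83, -1.14],[0.39, 0.39, -0.53]] + [[-0.14,  0.21,  0.05], [-0.25,  0.37,  0.09], [0.78,  -1.17,  -0.28]] + [[-0.29, -0.12, -0.30], [0.22, 0.09, 0.23], [0.02, 0.01, 0.02]]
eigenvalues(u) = [(-0.52+0.89j), (-0.52-0.89j), (1.77+0j)]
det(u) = 1.88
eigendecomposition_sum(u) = [[0.03+0.56j, -0.04-0.30j, (-0.41-0.12j)],[0.24+0.03j, -0.13-0.01j, -0.09+0.17j],[(0.6+0.36j), (-0.34-0.17j), -0.41+0.34j]] + [[0.03-0.56j, (-0.04+0.3j), -0.41+0.12j], [0.24-0.03j, (-0.13+0.01j), (-0.09-0.17j)], [(0.6-0.36j), -0.34+0.17j, (-0.41-0.34j)]] + [[(0.17-0j),(0.83+0j),(-0.34-0j)], [0.32-0.00j,1.57+0.00j,-0.65-0.00j], [(-0.02+0j),-0.09-0.00j,(0.04+0j)]]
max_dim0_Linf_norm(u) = 1.3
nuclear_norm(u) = 4.31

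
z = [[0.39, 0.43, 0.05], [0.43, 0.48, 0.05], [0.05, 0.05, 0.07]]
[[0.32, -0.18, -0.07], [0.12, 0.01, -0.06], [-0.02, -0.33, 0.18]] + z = [[0.71, 0.25, -0.02], [0.55, 0.49, -0.01], [0.03, -0.28, 0.25]]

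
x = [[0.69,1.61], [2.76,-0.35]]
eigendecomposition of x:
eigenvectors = [[0.7,-0.51], [0.72,0.86]]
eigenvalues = [2.34, -2.0]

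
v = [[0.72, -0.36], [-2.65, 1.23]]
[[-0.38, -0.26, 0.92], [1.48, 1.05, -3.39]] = v@[[-0.95,-0.78,1.28], [-0.84,-0.83,0.00]]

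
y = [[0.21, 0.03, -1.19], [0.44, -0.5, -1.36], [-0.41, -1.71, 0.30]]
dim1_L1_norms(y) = [1.43, 2.3, 2.42]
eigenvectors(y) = [[-0.52, -0.94, 0.42],[-0.50, 0.13, 0.63],[0.69, -0.33, 0.65]]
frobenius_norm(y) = 2.63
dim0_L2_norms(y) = [0.64, 1.78, 1.83]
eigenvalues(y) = [1.84, -0.21, -1.62]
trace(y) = 0.01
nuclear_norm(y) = 3.90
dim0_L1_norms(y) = [1.06, 2.24, 2.85]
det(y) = 0.63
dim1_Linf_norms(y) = [1.19, 1.36, 1.71]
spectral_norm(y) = 1.91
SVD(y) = [[0.63,0.02,0.78], [0.74,0.30,-0.60], [-0.24,0.95,0.17]] @ diag([1.9097882785284759, 1.8043139773500911, 0.1834660795197199]) @ [[0.29,0.04,-0.96], [-0.14,-0.99,-0.08], [-0.95,0.16,-0.28]]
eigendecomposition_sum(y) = [[0.33, 0.54, -0.73], [0.32, 0.52, -0.71], [-0.44, -0.73, 0.98]] + [[-0.18, 0.15, -0.03], [0.02, -0.02, 0.00], [-0.06, 0.05, -0.01]] + [[0.06, -0.66, -0.43], [0.10, -1.0, -0.65], [0.10, -1.04, -0.67]]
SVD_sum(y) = [[0.35, 0.04, -1.15],[0.41, 0.05, -1.35],[-0.14, -0.02, 0.45]] + [[-0.01, -0.04, -0.0],[-0.08, -0.53, -0.04],[-0.24, -1.7, -0.14]] + [[-0.13, 0.02, -0.04], [0.1, -0.02, 0.03], [-0.03, 0.01, -0.01]]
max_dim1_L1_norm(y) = 2.42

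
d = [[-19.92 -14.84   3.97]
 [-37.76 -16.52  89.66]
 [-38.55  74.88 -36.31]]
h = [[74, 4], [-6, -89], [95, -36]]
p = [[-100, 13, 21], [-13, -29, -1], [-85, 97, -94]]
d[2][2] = -36.31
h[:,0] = [74, -6, 95]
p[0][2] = 21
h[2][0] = 95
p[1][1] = -29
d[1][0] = -37.76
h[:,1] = [4, -89, -36]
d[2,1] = 74.88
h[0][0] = 74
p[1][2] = -1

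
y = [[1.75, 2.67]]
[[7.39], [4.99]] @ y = [[12.93, 19.73], [8.73, 13.32]]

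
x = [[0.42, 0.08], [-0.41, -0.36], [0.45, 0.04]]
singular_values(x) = [0.79, 0.24]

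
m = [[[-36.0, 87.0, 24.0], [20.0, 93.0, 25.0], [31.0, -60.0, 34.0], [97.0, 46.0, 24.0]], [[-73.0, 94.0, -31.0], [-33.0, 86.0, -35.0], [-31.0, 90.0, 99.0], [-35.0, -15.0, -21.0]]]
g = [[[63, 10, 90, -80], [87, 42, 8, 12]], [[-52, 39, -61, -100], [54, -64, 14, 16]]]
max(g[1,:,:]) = 54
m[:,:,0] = [[-36.0, 20.0, 31.0, 97.0], [-73.0, -33.0, -31.0, -35.0]]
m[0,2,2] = 34.0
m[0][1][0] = 20.0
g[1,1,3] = 16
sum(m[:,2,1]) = 30.0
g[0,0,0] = 63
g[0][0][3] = -80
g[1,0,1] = 39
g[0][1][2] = 8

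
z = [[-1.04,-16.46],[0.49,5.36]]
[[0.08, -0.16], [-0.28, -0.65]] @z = [[-0.16, -2.17],[-0.03, 1.12]]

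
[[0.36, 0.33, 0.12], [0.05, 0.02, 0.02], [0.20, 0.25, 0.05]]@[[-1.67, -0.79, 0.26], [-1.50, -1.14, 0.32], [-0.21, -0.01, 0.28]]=[[-1.12, -0.66, 0.23], [-0.12, -0.06, 0.02], [-0.72, -0.44, 0.15]]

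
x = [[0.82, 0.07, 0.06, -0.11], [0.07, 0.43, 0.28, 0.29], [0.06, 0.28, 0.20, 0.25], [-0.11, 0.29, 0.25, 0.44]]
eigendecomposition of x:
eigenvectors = [[-0.19, -0.07, 0.98, 0.05], [0.67, -0.38, 0.07, 0.64], [0.06, 0.88, 0.05, 0.46], [-0.72, -0.26, -0.18, 0.61]]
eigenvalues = [0.12, -0.0, 0.85, 0.92]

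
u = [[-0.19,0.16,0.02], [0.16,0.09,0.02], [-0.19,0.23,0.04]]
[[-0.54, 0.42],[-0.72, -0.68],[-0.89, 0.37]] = u@[[-1.64, -3.63],[-5.71, -2.39],[2.88, 5.74]]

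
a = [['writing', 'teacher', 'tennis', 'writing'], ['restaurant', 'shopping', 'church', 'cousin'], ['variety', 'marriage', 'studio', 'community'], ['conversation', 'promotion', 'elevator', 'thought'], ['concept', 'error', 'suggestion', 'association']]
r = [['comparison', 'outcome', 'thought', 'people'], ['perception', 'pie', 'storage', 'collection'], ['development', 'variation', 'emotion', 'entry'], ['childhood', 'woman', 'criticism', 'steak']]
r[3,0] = 'childhood'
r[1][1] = 'pie'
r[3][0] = 'childhood'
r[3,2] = 'criticism'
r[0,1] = 'outcome'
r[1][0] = 'perception'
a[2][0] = 'variety'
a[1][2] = 'church'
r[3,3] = 'steak'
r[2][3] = 'entry'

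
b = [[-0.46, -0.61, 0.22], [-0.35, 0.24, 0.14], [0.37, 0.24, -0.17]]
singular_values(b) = [0.92, 0.45, 0.0]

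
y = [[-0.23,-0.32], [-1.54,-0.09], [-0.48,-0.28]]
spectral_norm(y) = 1.64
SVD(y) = [[-0.17, 0.76], [-0.94, -0.32], [-0.31, 0.56]] @ diag([1.643985717107748, 0.3756473904417853]) @ [[0.99, 0.14], [0.14, -0.99]]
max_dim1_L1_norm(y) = 1.63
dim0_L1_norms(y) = [2.25, 0.69]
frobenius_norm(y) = 1.69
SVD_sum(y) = [[-0.27, -0.04], [-1.52, -0.21], [-0.51, -0.07]] + [[0.04, -0.28], [-0.02, 0.12], [0.03, -0.21]]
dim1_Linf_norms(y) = [0.32, 1.54, 0.48]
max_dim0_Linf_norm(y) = 1.54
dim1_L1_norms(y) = [0.55, 1.63, 0.76]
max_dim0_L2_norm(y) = 1.63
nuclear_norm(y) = 2.02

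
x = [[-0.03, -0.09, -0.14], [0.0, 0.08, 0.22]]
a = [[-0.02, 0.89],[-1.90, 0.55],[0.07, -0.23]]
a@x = [[0.0, 0.07, 0.20], [0.06, 0.22, 0.39], [-0.0, -0.02, -0.06]]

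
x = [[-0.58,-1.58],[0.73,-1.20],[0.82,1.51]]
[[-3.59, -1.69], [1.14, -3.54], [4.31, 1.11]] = x @ [[3.31, -1.93], [1.06, 1.78]]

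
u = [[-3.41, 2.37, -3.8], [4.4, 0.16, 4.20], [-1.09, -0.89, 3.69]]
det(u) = -49.871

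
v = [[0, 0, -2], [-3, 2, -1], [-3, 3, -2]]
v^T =[[0, -3, -3], [0, 2, 3], [-2, -1, -2]]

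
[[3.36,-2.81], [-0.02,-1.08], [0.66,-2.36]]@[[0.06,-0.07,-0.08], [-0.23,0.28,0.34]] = [[0.85,  -1.02,  -1.22],[0.25,  -0.3,  -0.37],[0.58,  -0.71,  -0.86]]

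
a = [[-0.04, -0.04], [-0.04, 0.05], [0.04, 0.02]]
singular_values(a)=[0.07, 0.06]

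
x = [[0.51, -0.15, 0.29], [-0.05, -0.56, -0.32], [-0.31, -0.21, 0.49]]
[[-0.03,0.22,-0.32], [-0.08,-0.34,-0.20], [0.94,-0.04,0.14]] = x @ [[-0.87, 0.37, -0.57], [-0.45, 0.39, 0.36], [1.18, 0.31, 0.08]]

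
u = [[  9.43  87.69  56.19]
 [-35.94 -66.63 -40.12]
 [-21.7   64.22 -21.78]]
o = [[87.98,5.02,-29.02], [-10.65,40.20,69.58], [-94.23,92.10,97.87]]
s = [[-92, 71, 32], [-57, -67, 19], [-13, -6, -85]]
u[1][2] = -40.12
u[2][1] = 64.22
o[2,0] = -94.23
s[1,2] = 19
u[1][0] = -35.94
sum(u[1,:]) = -142.69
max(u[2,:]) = 64.22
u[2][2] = -21.78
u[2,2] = -21.78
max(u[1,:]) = -35.94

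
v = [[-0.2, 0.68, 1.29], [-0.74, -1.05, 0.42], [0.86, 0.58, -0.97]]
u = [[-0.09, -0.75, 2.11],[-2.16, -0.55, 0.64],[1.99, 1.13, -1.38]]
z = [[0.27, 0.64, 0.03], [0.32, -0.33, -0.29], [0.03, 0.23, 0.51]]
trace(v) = -2.22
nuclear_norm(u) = 5.82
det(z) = -0.13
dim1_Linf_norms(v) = [1.29, 1.05, 0.97]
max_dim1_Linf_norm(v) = 1.29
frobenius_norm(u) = 4.19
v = u @ z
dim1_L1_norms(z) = [0.94, 0.94, 0.77]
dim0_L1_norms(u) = [4.24, 2.43, 4.13]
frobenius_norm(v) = 2.45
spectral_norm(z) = 0.85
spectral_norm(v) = 1.98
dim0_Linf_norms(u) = [2.16, 1.13, 2.11]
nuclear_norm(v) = 3.50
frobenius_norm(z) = 1.05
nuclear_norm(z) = 1.68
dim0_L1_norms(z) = [0.62, 1.2, 0.83]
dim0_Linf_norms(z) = [0.32, 0.64, 0.51]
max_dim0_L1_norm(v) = 2.68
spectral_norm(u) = 3.76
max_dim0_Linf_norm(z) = 0.64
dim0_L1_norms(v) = [1.8, 2.31, 2.68]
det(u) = -1.56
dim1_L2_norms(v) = [1.47, 1.35, 1.42]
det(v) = 0.21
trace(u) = -2.02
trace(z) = 0.45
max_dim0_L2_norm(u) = 2.94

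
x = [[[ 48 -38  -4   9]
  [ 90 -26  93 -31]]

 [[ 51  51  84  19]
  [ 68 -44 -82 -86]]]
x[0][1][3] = -31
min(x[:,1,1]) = -44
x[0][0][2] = -4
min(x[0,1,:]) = -31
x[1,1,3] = -86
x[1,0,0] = 51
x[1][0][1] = 51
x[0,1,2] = 93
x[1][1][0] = 68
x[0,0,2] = -4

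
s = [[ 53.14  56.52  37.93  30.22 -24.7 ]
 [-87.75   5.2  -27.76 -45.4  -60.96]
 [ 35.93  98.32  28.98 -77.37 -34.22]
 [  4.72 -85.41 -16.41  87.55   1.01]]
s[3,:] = [4.72, -85.41, -16.41, 87.55, 1.01]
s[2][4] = -34.22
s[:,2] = [37.93, -27.76, 28.98, -16.41]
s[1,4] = -60.96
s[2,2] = 28.98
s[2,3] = -77.37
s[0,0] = 53.14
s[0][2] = 37.93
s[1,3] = -45.4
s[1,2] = -27.76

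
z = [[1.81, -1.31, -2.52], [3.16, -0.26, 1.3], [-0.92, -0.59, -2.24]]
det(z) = 0.038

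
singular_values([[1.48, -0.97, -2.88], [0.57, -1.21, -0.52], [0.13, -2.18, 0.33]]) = [3.63, 2.28, 0.13]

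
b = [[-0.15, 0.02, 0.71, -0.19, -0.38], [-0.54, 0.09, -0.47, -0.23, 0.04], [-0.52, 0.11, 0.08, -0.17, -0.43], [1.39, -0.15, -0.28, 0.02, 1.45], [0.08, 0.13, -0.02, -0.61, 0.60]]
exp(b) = [[0.6, 0.02, 0.63, -0.03, -0.72], [-0.49, 1.08, -0.67, -0.17, 0.17], [-0.54, 0.08, 0.87, 0.03, -0.49], [1.11, -0.02, 0.22, 0.46, 1.37], [-0.42, 0.21, -0.06, -0.73, 1.26]]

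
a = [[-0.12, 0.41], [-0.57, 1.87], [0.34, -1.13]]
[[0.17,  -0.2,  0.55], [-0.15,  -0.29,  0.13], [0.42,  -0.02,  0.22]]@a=[[0.28,-0.93], [0.23,-0.75], [0.04,-0.11]]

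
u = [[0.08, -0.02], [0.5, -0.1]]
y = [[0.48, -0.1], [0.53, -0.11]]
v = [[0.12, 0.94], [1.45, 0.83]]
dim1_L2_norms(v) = [0.95, 1.67]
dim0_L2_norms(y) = [0.72, 0.15]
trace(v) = 0.95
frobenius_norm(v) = 1.92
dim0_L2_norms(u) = [0.51, 0.1]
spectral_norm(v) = 1.79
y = v @ u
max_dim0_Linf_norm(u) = 0.5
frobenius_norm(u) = 0.52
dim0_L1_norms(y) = [1.01, 0.21]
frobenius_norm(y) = 0.73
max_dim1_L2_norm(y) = 0.54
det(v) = -1.26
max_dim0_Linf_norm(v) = 1.45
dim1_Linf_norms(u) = [0.08, 0.5]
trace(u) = -0.02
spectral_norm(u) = 0.52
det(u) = 0.00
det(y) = 0.00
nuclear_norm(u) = 0.52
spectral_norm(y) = 0.73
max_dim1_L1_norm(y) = 0.64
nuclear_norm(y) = 0.73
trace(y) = 0.37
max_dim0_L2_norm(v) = 1.45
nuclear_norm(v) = 2.49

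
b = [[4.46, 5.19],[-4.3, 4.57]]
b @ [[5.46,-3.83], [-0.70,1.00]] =[[20.72, -11.89], [-26.68, 21.04]]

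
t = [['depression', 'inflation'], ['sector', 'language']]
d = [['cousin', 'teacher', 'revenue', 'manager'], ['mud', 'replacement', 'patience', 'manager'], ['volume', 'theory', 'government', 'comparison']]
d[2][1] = 'theory'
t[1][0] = 'sector'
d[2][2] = 'government'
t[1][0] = 'sector'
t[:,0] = ['depression', 'sector']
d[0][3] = 'manager'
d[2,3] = 'comparison'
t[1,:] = ['sector', 'language']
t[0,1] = 'inflation'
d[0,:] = ['cousin', 'teacher', 'revenue', 'manager']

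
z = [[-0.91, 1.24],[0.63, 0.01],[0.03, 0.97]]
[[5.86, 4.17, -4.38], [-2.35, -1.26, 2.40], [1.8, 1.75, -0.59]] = z @ [[-3.76,  -2.03,  3.82], [1.97,  1.87,  -0.73]]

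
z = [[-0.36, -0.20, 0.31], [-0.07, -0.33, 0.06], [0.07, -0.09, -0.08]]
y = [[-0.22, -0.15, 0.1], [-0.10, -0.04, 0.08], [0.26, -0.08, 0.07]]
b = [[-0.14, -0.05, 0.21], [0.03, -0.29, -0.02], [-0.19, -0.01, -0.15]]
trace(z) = -0.77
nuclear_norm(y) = 0.62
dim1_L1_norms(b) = [0.4, 0.34, 0.35]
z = y + b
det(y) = -0.00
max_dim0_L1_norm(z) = 0.62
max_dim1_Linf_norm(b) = 0.29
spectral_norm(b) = 0.30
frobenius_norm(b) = 0.46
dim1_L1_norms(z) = [0.87, 0.46, 0.24]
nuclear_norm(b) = 0.79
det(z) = -0.00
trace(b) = -0.58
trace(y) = -0.19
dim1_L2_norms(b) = [0.26, 0.29, 0.24]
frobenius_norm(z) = 0.63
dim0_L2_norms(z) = [0.37, 0.4, 0.33]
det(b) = -0.02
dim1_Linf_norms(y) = [0.22, 0.1, 0.26]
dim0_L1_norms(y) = [0.58, 0.27, 0.25]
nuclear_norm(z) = 0.86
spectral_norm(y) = 0.36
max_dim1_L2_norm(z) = 0.52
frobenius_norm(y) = 0.42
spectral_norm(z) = 0.57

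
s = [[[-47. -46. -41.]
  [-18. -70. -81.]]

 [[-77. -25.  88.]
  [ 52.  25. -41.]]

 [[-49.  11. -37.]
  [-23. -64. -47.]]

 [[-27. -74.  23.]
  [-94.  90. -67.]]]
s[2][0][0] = -49.0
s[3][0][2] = 23.0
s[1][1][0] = 52.0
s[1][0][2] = 88.0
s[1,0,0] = -77.0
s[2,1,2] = -47.0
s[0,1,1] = -70.0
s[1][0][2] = 88.0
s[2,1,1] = -64.0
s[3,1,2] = -67.0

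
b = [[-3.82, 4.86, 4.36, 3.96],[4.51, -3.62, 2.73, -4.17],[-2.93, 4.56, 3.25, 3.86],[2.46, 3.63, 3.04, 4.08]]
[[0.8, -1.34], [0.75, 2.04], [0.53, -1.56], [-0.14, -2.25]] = b @ [[-0.05, -0.18], [0.30, -0.40], [0.16, 0.18], [-0.39, -0.22]]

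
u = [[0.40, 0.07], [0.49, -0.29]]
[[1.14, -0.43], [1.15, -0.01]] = u @ [[2.73, -0.84], [0.64, -1.39]]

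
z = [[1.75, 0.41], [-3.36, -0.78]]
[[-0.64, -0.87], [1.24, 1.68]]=z @ [[-0.57, -0.42],[0.86, -0.34]]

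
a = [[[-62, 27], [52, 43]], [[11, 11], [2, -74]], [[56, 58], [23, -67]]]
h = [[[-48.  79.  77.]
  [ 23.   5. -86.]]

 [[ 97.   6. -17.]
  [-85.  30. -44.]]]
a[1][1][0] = 2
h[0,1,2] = -86.0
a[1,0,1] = 11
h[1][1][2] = -44.0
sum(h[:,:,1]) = 120.0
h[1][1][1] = 30.0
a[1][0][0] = 11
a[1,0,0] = 11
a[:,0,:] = [[-62, 27], [11, 11], [56, 58]]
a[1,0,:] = [11, 11]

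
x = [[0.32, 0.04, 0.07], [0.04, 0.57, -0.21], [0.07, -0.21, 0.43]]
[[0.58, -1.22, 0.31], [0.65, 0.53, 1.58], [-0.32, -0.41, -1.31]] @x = [[0.16,-0.74,0.43], [0.34,-0.0,0.61], [-0.21,0.03,-0.50]]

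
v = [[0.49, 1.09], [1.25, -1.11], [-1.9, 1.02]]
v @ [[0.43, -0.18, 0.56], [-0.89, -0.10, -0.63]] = [[-0.76, -0.20, -0.41], [1.53, -0.11, 1.40], [-1.72, 0.24, -1.71]]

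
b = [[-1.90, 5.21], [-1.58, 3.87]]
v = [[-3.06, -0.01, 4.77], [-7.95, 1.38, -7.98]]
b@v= [[-35.61, 7.21, -50.64], [-25.93, 5.36, -38.42]]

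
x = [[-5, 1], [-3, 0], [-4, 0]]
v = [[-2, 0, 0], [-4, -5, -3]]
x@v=[[6, -5, -3], [6, 0, 0], [8, 0, 0]]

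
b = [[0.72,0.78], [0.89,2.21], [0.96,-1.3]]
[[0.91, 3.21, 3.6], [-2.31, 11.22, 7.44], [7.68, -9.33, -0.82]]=b@[[4.26, -1.84, 2.4], [-2.76, 5.82, 2.40]]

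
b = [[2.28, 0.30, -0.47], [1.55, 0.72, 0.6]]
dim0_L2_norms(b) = [2.76, 0.78, 0.76]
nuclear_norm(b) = 3.70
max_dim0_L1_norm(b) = 3.83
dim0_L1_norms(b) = [3.83, 1.02, 1.07]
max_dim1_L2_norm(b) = 2.35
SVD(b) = [[-0.81, -0.59], [-0.59, 0.81]] @ diag([2.835082099738753, 0.8674730472705774]) @ [[-0.97, -0.24, 0.01],[-0.10, 0.47, 0.88]]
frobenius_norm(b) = 2.96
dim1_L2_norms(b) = [2.35, 1.81]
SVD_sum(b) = [[2.23, 0.54, -0.02], [1.62, 0.39, -0.02]] + [[0.05, -0.24, -0.45], [-0.07, 0.33, 0.62]]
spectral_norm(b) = 2.84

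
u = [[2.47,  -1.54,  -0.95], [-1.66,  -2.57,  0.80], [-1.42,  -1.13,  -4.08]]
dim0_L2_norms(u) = [3.3, 3.2, 4.26]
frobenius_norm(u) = 6.27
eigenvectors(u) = [[0.94+0.00j, -0.04+0.08j, -0.04-0.08j], [-0.30+0.00j, 0.39+0.34j, (0.39-0.34j)], [-0.14+0.00j, (-0.85+0j), (-0.85-0j)]]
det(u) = 42.00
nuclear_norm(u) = 10.64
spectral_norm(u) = 4.54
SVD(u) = [[0.17, -0.62, -0.77], [0.17, 0.79, -0.59], [0.97, -0.03, 0.24]] @ diag([4.544249628893976, 3.2604980148780824, 2.8344572682037503]) @ [[-0.27, -0.39, -0.88],[-0.85, -0.32, 0.41],[-0.44, 0.86, -0.25]]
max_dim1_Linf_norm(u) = 4.08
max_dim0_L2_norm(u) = 4.26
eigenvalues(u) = [(3.09+0j), (-3.64+0.58j), (-3.64-0.58j)]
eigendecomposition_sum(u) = [[(2.82+0j), -0.68+0.00j, (-0.45+0j)], [(-0.88-0j), (0.21-0j), 0.14+0.00j], [(-0.42-0j), (0.1-0j), (0.07+0j)]] + [[-0.17-0.03j, (-0.43-0.15j), -0.25+0.12j], [-0.39+0.90j, (-1.39+2.16j), 0.33+1.52j], [(-0.5-1.55j), (-0.62-4.21j), -2.07-1.54j]] + [[-0.17+0.03j, (-0.43+0.15j), (-0.25-0.12j)], [-0.39-0.90j, (-1.39-2.16j), (0.33-1.52j)], [-0.50+1.55j, (-0.62+4.21j), (-2.07+1.54j)]]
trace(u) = -4.18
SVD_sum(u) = [[-0.21, -0.30, -0.67], [-0.21, -0.30, -0.67], [-1.21, -1.74, -3.87]] + [[1.71,0.64,-0.82], [-2.19,-0.82,1.05], [0.08,0.03,-0.04]] + [[0.96,-1.88,0.54],[0.74,-1.45,0.42],[-0.30,0.58,-0.17]]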